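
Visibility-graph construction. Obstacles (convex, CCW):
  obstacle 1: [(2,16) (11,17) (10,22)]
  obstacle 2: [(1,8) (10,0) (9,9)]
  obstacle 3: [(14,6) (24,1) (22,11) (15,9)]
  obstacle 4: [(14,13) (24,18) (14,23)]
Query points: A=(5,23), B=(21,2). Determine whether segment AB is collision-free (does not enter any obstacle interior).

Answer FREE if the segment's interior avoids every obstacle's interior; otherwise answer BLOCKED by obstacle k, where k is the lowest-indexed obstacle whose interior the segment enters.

Obstacle 1 [(2,16) (11,17) (10,22)]:
  edge (2,16)–(11,17): crosses AB
  edge (11,17)–(10,22): clear
  edge (10,22)–(2,16): crosses AB
  → BLOCKED
Obstacle 2 [(1,8) (10,0) (9,9)]:
  edge (1,8)–(10,0): clear
  edge (10,0)–(9,9): clear
  edge (9,9)–(1,8): clear
  midpoint (13,25/2) outside
  → clear
Obstacle 3 [(14,6) (24,1) (22,11) (15,9)]:
  edge (14,6)–(24,1): crosses AB
  edge (24,1)–(22,11): clear
  edge (22,11)–(15,9): crosses AB
  edge (15,9)–(14,6): clear
  → BLOCKED
Obstacle 4 [(14,13) (24,18) (14,23)]:
  edge (14,13)–(24,18): clear
  edge (24,18)–(14,23): clear
  edge (14,23)–(14,13): clear
  midpoint (13,25/2) outside
  → clear

BLOCKED by obstacle 1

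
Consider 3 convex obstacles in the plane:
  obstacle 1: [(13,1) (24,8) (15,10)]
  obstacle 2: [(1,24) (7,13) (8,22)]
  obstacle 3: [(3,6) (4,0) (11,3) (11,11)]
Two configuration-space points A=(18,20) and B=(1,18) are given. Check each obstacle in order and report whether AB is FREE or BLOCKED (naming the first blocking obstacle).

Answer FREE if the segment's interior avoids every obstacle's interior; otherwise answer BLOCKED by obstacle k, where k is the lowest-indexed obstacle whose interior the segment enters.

BLOCKED by obstacle 2

Obstacle 1 [(13,1) (24,8) (15,10)]:
  edge (13,1)–(24,8): clear
  edge (24,8)–(15,10): clear
  edge (15,10)–(13,1): clear
  midpoint (19/2,19) outside
  → clear
Obstacle 2 [(1,24) (7,13) (8,22)]:
  edge (1,24)–(7,13): crosses AB
  edge (7,13)–(8,22): crosses AB
  edge (8,22)–(1,24): clear
  → BLOCKED
Obstacle 3 [(3,6) (4,0) (11,3) (11,11)]:
  edge (3,6)–(4,0): clear
  edge (4,0)–(11,3): clear
  edge (11,3)–(11,11): clear
  edge (11,11)–(3,6): clear
  midpoint (19/2,19) outside
  → clear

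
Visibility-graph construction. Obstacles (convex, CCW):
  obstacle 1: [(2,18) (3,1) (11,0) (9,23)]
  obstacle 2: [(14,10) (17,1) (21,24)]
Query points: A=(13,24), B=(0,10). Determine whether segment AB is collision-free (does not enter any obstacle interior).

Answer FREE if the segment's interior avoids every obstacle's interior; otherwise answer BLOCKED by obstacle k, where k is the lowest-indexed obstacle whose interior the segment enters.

Obstacle 1 [(2,18) (3,1) (11,0) (9,23)]:
  edge (2,18)–(3,1): crosses AB
  edge (3,1)–(11,0): clear
  edge (11,0)–(9,23): crosses AB
  edge (9,23)–(2,18): clear
  → BLOCKED
Obstacle 2 [(14,10) (17,1) (21,24)]:
  edge (14,10)–(17,1): clear
  edge (17,1)–(21,24): clear
  edge (21,24)–(14,10): clear
  midpoint (13/2,17) outside
  → clear

BLOCKED by obstacle 1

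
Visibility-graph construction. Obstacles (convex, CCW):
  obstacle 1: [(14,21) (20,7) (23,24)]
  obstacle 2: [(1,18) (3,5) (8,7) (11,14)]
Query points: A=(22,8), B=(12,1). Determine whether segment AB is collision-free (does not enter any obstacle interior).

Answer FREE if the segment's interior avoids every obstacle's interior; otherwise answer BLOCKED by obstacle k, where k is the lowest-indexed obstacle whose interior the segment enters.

Obstacle 1 [(14,21) (20,7) (23,24)]:
  edge (14,21)–(20,7): clear
  edge (20,7)–(23,24): clear
  edge (23,24)–(14,21): clear
  midpoint (17,9/2) outside
  → clear
Obstacle 2 [(1,18) (3,5) (8,7) (11,14)]:
  edge (1,18)–(3,5): clear
  edge (3,5)–(8,7): clear
  edge (8,7)–(11,14): clear
  edge (11,14)–(1,18): clear
  midpoint (17,9/2) outside
  → clear

FREE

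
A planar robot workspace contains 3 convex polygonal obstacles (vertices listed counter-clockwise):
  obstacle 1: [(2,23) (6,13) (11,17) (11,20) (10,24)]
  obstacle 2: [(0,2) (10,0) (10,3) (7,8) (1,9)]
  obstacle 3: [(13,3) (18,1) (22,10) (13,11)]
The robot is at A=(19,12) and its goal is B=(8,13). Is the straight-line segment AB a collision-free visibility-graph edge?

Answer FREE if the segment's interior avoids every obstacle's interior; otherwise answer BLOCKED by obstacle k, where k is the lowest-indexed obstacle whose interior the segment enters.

Obstacle 1 [(2,23) (6,13) (11,17) (11,20) (10,24)]:
  edge (2,23)–(6,13): clear
  edge (6,13)–(11,17): clear
  edge (11,17)–(11,20): clear
  edge (11,20)–(10,24): clear
  edge (10,24)–(2,23): clear
  midpoint (27/2,25/2) outside
  → clear
Obstacle 2 [(0,2) (10,0) (10,3) (7,8) (1,9)]:
  edge (0,2)–(10,0): clear
  edge (10,0)–(10,3): clear
  edge (10,3)–(7,8): clear
  edge (7,8)–(1,9): clear
  edge (1,9)–(0,2): clear
  midpoint (27/2,25/2) outside
  → clear
Obstacle 3 [(13,3) (18,1) (22,10) (13,11)]:
  edge (13,3)–(18,1): clear
  edge (18,1)–(22,10): clear
  edge (22,10)–(13,11): clear
  edge (13,11)–(13,3): clear
  midpoint (27/2,25/2) outside
  → clear

FREE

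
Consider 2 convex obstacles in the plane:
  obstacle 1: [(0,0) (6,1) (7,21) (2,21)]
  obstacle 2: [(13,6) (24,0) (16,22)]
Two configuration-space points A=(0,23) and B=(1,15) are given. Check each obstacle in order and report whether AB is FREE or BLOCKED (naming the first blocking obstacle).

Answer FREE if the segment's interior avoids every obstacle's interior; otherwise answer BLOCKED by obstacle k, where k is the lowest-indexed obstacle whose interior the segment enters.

Obstacle 1 [(0,0) (6,1) (7,21) (2,21)]:
  edge (0,0)–(6,1): clear
  edge (6,1)–(7,21): clear
  edge (7,21)–(2,21): clear
  edge (2,21)–(0,0): clear
  midpoint (1/2,19) outside
  → clear
Obstacle 2 [(13,6) (24,0) (16,22)]:
  edge (13,6)–(24,0): clear
  edge (24,0)–(16,22): clear
  edge (16,22)–(13,6): clear
  midpoint (1/2,19) outside
  → clear

FREE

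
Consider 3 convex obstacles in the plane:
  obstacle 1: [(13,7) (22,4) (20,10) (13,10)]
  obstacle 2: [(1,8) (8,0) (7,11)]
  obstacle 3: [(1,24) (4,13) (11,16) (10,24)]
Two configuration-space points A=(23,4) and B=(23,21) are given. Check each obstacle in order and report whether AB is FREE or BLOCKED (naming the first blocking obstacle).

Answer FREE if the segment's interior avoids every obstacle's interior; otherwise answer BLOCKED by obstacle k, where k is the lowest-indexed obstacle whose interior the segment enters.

FREE

Obstacle 1 [(13,7) (22,4) (20,10) (13,10)]:
  edge (13,7)–(22,4): clear
  edge (22,4)–(20,10): clear
  edge (20,10)–(13,10): clear
  edge (13,10)–(13,7): clear
  midpoint (23,25/2) outside
  → clear
Obstacle 2 [(1,8) (8,0) (7,11)]:
  edge (1,8)–(8,0): clear
  edge (8,0)–(7,11): clear
  edge (7,11)–(1,8): clear
  midpoint (23,25/2) outside
  → clear
Obstacle 3 [(1,24) (4,13) (11,16) (10,24)]:
  edge (1,24)–(4,13): clear
  edge (4,13)–(11,16): clear
  edge (11,16)–(10,24): clear
  edge (10,24)–(1,24): clear
  midpoint (23,25/2) outside
  → clear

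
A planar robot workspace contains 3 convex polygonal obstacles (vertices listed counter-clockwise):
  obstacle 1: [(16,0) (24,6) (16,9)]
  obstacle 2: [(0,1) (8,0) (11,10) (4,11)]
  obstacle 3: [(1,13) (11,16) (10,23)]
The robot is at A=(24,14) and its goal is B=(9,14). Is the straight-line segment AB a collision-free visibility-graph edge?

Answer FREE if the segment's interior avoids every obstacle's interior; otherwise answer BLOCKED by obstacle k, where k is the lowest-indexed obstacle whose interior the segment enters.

Obstacle 1 [(16,0) (24,6) (16,9)]:
  edge (16,0)–(24,6): clear
  edge (24,6)–(16,9): clear
  edge (16,9)–(16,0): clear
  midpoint (33/2,14) outside
  → clear
Obstacle 2 [(0,1) (8,0) (11,10) (4,11)]:
  edge (0,1)–(8,0): clear
  edge (8,0)–(11,10): clear
  edge (11,10)–(4,11): clear
  edge (4,11)–(0,1): clear
  midpoint (33/2,14) outside
  → clear
Obstacle 3 [(1,13) (11,16) (10,23)]:
  edge (1,13)–(11,16): clear
  edge (11,16)–(10,23): clear
  edge (10,23)–(1,13): clear
  midpoint (33/2,14) outside
  → clear

FREE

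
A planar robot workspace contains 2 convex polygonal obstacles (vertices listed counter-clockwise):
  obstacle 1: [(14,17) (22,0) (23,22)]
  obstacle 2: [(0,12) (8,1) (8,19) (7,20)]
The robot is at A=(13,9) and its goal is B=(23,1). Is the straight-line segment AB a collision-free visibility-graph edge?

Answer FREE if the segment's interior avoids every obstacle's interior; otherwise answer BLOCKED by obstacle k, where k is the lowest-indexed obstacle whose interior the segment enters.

Obstacle 1 [(14,17) (22,0) (23,22)]:
  edge (14,17)–(22,0): crosses AB
  edge (22,0)–(23,22): crosses AB
  edge (23,22)–(14,17): clear
  → BLOCKED
Obstacle 2 [(0,12) (8,1) (8,19) (7,20)]:
  edge (0,12)–(8,1): clear
  edge (8,1)–(8,19): clear
  edge (8,19)–(7,20): clear
  edge (7,20)–(0,12): clear
  midpoint (18,5) outside
  → clear

BLOCKED by obstacle 1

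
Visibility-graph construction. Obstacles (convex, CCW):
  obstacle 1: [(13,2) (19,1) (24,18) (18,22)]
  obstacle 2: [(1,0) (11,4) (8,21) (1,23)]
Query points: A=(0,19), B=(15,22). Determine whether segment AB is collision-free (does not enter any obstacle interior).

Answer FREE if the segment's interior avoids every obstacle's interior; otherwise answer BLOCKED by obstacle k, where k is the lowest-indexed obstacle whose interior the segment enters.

BLOCKED by obstacle 2

Obstacle 1 [(13,2) (19,1) (24,18) (18,22)]:
  edge (13,2)–(19,1): clear
  edge (19,1)–(24,18): clear
  edge (24,18)–(18,22): clear
  edge (18,22)–(13,2): clear
  midpoint (15/2,41/2) outside
  → clear
Obstacle 2 [(1,0) (11,4) (8,21) (1,23)]:
  edge (1,0)–(11,4): clear
  edge (11,4)–(8,21): crosses AB
  edge (8,21)–(1,23): clear
  edge (1,23)–(1,0): crosses AB
  → BLOCKED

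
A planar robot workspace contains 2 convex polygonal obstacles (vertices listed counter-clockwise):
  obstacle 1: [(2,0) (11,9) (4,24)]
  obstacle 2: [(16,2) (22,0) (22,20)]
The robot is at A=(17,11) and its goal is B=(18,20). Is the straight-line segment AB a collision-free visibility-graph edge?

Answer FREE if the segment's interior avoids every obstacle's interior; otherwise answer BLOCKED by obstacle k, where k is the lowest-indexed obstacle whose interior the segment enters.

FREE

Obstacle 1 [(2,0) (11,9) (4,24)]:
  edge (2,0)–(11,9): clear
  edge (11,9)–(4,24): clear
  edge (4,24)–(2,0): clear
  midpoint (35/2,31/2) outside
  → clear
Obstacle 2 [(16,2) (22,0) (22,20)]:
  edge (16,2)–(22,0): clear
  edge (22,0)–(22,20): clear
  edge (22,20)–(16,2): clear
  midpoint (35/2,31/2) outside
  → clear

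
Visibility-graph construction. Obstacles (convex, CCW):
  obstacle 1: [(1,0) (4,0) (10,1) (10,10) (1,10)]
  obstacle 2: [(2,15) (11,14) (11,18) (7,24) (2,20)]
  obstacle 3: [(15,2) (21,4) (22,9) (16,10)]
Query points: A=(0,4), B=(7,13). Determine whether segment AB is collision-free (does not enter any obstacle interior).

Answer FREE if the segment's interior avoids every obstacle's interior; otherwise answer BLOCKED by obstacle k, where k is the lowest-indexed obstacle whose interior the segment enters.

Obstacle 1 [(1,0) (4,0) (10,1) (10,10) (1,10)]:
  edge (1,0)–(4,0): clear
  edge (4,0)–(10,1): clear
  edge (10,1)–(10,10): clear
  edge (10,10)–(1,10): crosses AB
  edge (1,10)–(1,0): crosses AB
  → BLOCKED
Obstacle 2 [(2,15) (11,14) (11,18) (7,24) (2,20)]:
  edge (2,15)–(11,14): clear
  edge (11,14)–(11,18): clear
  edge (11,18)–(7,24): clear
  edge (7,24)–(2,20): clear
  edge (2,20)–(2,15): clear
  midpoint (7/2,17/2) outside
  → clear
Obstacle 3 [(15,2) (21,4) (22,9) (16,10)]:
  edge (15,2)–(21,4): clear
  edge (21,4)–(22,9): clear
  edge (22,9)–(16,10): clear
  edge (16,10)–(15,2): clear
  midpoint (7/2,17/2) outside
  → clear

BLOCKED by obstacle 1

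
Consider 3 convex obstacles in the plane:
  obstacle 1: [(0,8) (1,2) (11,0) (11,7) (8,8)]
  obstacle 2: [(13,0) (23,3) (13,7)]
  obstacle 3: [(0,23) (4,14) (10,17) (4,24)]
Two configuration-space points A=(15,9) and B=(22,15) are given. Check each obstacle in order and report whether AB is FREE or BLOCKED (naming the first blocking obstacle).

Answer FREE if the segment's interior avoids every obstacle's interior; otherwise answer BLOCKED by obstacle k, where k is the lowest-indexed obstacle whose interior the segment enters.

FREE

Obstacle 1 [(0,8) (1,2) (11,0) (11,7) (8,8)]:
  edge (0,8)–(1,2): clear
  edge (1,2)–(11,0): clear
  edge (11,0)–(11,7): clear
  edge (11,7)–(8,8): clear
  edge (8,8)–(0,8): clear
  midpoint (37/2,12) outside
  → clear
Obstacle 2 [(13,0) (23,3) (13,7)]:
  edge (13,0)–(23,3): clear
  edge (23,3)–(13,7): clear
  edge (13,7)–(13,0): clear
  midpoint (37/2,12) outside
  → clear
Obstacle 3 [(0,23) (4,14) (10,17) (4,24)]:
  edge (0,23)–(4,14): clear
  edge (4,14)–(10,17): clear
  edge (10,17)–(4,24): clear
  edge (4,24)–(0,23): clear
  midpoint (37/2,12) outside
  → clear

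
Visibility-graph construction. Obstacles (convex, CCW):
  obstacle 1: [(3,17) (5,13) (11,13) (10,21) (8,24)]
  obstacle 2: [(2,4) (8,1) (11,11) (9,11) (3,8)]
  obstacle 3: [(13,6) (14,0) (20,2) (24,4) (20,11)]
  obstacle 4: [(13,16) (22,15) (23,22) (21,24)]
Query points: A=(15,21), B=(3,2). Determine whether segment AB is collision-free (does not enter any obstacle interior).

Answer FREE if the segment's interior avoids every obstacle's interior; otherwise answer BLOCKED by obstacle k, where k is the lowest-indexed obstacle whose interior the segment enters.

BLOCKED by obstacle 1

Obstacle 1 [(3,17) (5,13) (11,13) (10,21) (8,24)]:
  edge (3,17)–(5,13): clear
  edge (5,13)–(11,13): crosses AB
  edge (11,13)–(10,21): crosses AB
  edge (10,21)–(8,24): clear
  edge (8,24)–(3,17): clear
  → BLOCKED
Obstacle 2 [(2,4) (8,1) (11,11) (9,11) (3,8)]:
  edge (2,4)–(8,1): crosses AB
  edge (8,1)–(11,11): clear
  edge (11,11)–(9,11): clear
  edge (9,11)–(3,8): crosses AB
  edge (3,8)–(2,4): clear
  → BLOCKED
Obstacle 3 [(13,6) (14,0) (20,2) (24,4) (20,11)]:
  edge (13,6)–(14,0): clear
  edge (14,0)–(20,2): clear
  edge (20,2)–(24,4): clear
  edge (24,4)–(20,11): clear
  edge (20,11)–(13,6): clear
  midpoint (9,23/2) outside
  → clear
Obstacle 4 [(13,16) (22,15) (23,22) (21,24)]:
  edge (13,16)–(22,15): clear
  edge (22,15)–(23,22): clear
  edge (23,22)–(21,24): clear
  edge (21,24)–(13,16): clear
  midpoint (9,23/2) outside
  → clear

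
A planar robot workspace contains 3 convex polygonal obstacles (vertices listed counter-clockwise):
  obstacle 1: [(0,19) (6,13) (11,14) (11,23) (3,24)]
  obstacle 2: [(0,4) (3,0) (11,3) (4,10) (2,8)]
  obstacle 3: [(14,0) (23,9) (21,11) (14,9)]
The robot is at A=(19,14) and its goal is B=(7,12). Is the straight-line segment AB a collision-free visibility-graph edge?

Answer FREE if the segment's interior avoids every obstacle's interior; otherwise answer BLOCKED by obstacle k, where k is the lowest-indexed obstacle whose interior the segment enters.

FREE

Obstacle 1 [(0,19) (6,13) (11,14) (11,23) (3,24)]:
  edge (0,19)–(6,13): clear
  edge (6,13)–(11,14): clear
  edge (11,14)–(11,23): clear
  edge (11,23)–(3,24): clear
  edge (3,24)–(0,19): clear
  midpoint (13,13) outside
  → clear
Obstacle 2 [(0,4) (3,0) (11,3) (4,10) (2,8)]:
  edge (0,4)–(3,0): clear
  edge (3,0)–(11,3): clear
  edge (11,3)–(4,10): clear
  edge (4,10)–(2,8): clear
  edge (2,8)–(0,4): clear
  midpoint (13,13) outside
  → clear
Obstacle 3 [(14,0) (23,9) (21,11) (14,9)]:
  edge (14,0)–(23,9): clear
  edge (23,9)–(21,11): clear
  edge (21,11)–(14,9): clear
  edge (14,9)–(14,0): clear
  midpoint (13,13) outside
  → clear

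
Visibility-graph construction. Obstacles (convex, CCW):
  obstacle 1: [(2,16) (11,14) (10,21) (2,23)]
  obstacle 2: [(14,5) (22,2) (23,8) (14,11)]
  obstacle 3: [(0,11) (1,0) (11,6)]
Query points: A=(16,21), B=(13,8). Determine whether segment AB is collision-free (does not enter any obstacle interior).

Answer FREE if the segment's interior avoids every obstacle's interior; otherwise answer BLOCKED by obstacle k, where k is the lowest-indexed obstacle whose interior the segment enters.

FREE

Obstacle 1 [(2,16) (11,14) (10,21) (2,23)]:
  edge (2,16)–(11,14): clear
  edge (11,14)–(10,21): clear
  edge (10,21)–(2,23): clear
  edge (2,23)–(2,16): clear
  midpoint (29/2,29/2) outside
  → clear
Obstacle 2 [(14,5) (22,2) (23,8) (14,11)]:
  edge (14,5)–(22,2): clear
  edge (22,2)–(23,8): clear
  edge (23,8)–(14,11): clear
  edge (14,11)–(14,5): clear
  midpoint (29/2,29/2) outside
  → clear
Obstacle 3 [(0,11) (1,0) (11,6)]:
  edge (0,11)–(1,0): clear
  edge (1,0)–(11,6): clear
  edge (11,6)–(0,11): clear
  midpoint (29/2,29/2) outside
  → clear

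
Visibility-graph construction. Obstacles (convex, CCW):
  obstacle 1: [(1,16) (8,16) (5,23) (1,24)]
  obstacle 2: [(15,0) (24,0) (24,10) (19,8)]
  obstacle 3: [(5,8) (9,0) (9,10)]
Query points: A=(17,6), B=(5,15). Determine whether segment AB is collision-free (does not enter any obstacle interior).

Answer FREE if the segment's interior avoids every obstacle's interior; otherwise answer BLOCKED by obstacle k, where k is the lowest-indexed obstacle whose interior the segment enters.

FREE

Obstacle 1 [(1,16) (8,16) (5,23) (1,24)]:
  edge (1,16)–(8,16): clear
  edge (8,16)–(5,23): clear
  edge (5,23)–(1,24): clear
  edge (1,24)–(1,16): clear
  midpoint (11,21/2) outside
  → clear
Obstacle 2 [(15,0) (24,0) (24,10) (19,8)]:
  edge (15,0)–(24,0): clear
  edge (24,0)–(24,10): clear
  edge (24,10)–(19,8): clear
  edge (19,8)–(15,0): clear
  midpoint (11,21/2) outside
  → clear
Obstacle 3 [(5,8) (9,0) (9,10)]:
  edge (5,8)–(9,0): clear
  edge (9,0)–(9,10): clear
  edge (9,10)–(5,8): clear
  midpoint (11,21/2) outside
  → clear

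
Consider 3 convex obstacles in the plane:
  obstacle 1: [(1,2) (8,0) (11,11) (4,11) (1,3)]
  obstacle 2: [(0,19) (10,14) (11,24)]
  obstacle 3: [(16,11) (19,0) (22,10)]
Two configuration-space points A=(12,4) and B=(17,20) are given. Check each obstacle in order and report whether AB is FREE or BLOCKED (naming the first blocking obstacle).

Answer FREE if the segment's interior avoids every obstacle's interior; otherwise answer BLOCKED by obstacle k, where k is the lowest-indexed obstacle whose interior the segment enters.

FREE

Obstacle 1 [(1,2) (8,0) (11,11) (4,11) (1,3)]:
  edge (1,2)–(8,0): clear
  edge (8,0)–(11,11): clear
  edge (11,11)–(4,11): clear
  edge (4,11)–(1,3): clear
  edge (1,3)–(1,2): clear
  midpoint (29/2,12) outside
  → clear
Obstacle 2 [(0,19) (10,14) (11,24)]:
  edge (0,19)–(10,14): clear
  edge (10,14)–(11,24): clear
  edge (11,24)–(0,19): clear
  midpoint (29/2,12) outside
  → clear
Obstacle 3 [(16,11) (19,0) (22,10)]:
  edge (16,11)–(19,0): clear
  edge (19,0)–(22,10): clear
  edge (22,10)–(16,11): clear
  midpoint (29/2,12) outside
  → clear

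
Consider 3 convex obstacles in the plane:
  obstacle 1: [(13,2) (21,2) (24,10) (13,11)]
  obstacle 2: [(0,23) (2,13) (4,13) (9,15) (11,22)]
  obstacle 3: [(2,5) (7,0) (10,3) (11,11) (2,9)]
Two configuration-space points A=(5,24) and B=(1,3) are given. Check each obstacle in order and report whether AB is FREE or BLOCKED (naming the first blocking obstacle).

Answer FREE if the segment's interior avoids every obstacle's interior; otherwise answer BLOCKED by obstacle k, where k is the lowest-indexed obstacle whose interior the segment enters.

Obstacle 1 [(13,2) (21,2) (24,10) (13,11)]:
  edge (13,2)–(21,2): clear
  edge (21,2)–(24,10): clear
  edge (24,10)–(13,11): clear
  edge (13,11)–(13,2): clear
  midpoint (3,27/2) outside
  → clear
Obstacle 2 [(0,23) (2,13) (4,13) (9,15) (11,22)]:
  edge (0,23)–(2,13): clear
  edge (2,13)–(4,13): crosses AB
  edge (4,13)–(9,15): clear
  edge (9,15)–(11,22): clear
  edge (11,22)–(0,23): crosses AB
  → BLOCKED
Obstacle 3 [(2,5) (7,0) (10,3) (11,11) (2,9)]:
  edge (2,5)–(7,0): clear
  edge (7,0)–(10,3): clear
  edge (10,3)–(11,11): clear
  edge (11,11)–(2,9): crosses AB
  edge (2,9)–(2,5): crosses AB
  → BLOCKED

BLOCKED by obstacle 2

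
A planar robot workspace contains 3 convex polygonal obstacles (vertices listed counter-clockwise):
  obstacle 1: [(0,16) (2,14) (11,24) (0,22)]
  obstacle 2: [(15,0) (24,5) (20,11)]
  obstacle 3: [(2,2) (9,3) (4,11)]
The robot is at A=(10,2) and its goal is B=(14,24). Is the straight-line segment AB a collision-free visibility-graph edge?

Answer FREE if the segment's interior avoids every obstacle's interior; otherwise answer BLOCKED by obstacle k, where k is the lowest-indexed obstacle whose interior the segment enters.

Obstacle 1 [(0,16) (2,14) (11,24) (0,22)]:
  edge (0,16)–(2,14): clear
  edge (2,14)–(11,24): clear
  edge (11,24)–(0,22): clear
  edge (0,22)–(0,16): clear
  midpoint (12,13) outside
  → clear
Obstacle 2 [(15,0) (24,5) (20,11)]:
  edge (15,0)–(24,5): clear
  edge (24,5)–(20,11): clear
  edge (20,11)–(15,0): clear
  midpoint (12,13) outside
  → clear
Obstacle 3 [(2,2) (9,3) (4,11)]:
  edge (2,2)–(9,3): clear
  edge (9,3)–(4,11): clear
  edge (4,11)–(2,2): clear
  midpoint (12,13) outside
  → clear

FREE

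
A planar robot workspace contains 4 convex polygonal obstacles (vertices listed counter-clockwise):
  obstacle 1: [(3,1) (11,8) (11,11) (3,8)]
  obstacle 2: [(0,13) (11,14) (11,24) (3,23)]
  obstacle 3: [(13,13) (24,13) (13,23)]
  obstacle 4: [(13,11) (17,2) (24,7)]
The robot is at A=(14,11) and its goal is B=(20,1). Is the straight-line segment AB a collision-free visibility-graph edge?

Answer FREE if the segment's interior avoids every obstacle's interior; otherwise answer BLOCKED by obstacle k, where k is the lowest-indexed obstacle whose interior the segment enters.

BLOCKED by obstacle 4

Obstacle 1 [(3,1) (11,8) (11,11) (3,8)]:
  edge (3,1)–(11,8): clear
  edge (11,8)–(11,11): clear
  edge (11,11)–(3,8): clear
  edge (3,8)–(3,1): clear
  midpoint (17,6) outside
  → clear
Obstacle 2 [(0,13) (11,14) (11,24) (3,23)]:
  edge (0,13)–(11,14): clear
  edge (11,14)–(11,24): clear
  edge (11,24)–(3,23): clear
  edge (3,23)–(0,13): clear
  midpoint (17,6) outside
  → clear
Obstacle 3 [(13,13) (24,13) (13,23)]:
  edge (13,13)–(24,13): clear
  edge (24,13)–(13,23): clear
  edge (13,23)–(13,13): clear
  midpoint (17,6) outside
  → clear
Obstacle 4 [(13,11) (17,2) (24,7)]:
  edge (13,11)–(17,2): clear
  edge (17,2)–(24,7): crosses AB
  edge (24,7)–(13,11): crosses AB
  → BLOCKED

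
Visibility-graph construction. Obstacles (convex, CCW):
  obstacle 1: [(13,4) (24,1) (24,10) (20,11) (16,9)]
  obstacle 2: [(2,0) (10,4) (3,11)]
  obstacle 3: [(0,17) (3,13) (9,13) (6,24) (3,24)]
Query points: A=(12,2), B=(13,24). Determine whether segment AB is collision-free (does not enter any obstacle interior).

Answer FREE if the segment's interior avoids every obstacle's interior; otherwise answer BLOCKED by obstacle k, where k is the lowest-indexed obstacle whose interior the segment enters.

Obstacle 1 [(13,4) (24,1) (24,10) (20,11) (16,9)]:
  edge (13,4)–(24,1): clear
  edge (24,1)–(24,10): clear
  edge (24,10)–(20,11): clear
  edge (20,11)–(16,9): clear
  edge (16,9)–(13,4): clear
  midpoint (25/2,13) outside
  → clear
Obstacle 2 [(2,0) (10,4) (3,11)]:
  edge (2,0)–(10,4): clear
  edge (10,4)–(3,11): clear
  edge (3,11)–(2,0): clear
  midpoint (25/2,13) outside
  → clear
Obstacle 3 [(0,17) (3,13) (9,13) (6,24) (3,24)]:
  edge (0,17)–(3,13): clear
  edge (3,13)–(9,13): clear
  edge (9,13)–(6,24): clear
  edge (6,24)–(3,24): clear
  edge (3,24)–(0,17): clear
  midpoint (25/2,13) outside
  → clear

FREE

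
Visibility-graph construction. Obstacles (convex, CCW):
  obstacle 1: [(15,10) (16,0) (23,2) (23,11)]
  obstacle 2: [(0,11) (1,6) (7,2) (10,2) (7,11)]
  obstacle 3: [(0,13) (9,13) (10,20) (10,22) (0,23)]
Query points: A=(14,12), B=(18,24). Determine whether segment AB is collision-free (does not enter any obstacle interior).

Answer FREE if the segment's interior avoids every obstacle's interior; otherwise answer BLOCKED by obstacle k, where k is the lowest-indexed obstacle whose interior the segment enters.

FREE

Obstacle 1 [(15,10) (16,0) (23,2) (23,11)]:
  edge (15,10)–(16,0): clear
  edge (16,0)–(23,2): clear
  edge (23,2)–(23,11): clear
  edge (23,11)–(15,10): clear
  midpoint (16,18) outside
  → clear
Obstacle 2 [(0,11) (1,6) (7,2) (10,2) (7,11)]:
  edge (0,11)–(1,6): clear
  edge (1,6)–(7,2): clear
  edge (7,2)–(10,2): clear
  edge (10,2)–(7,11): clear
  edge (7,11)–(0,11): clear
  midpoint (16,18) outside
  → clear
Obstacle 3 [(0,13) (9,13) (10,20) (10,22) (0,23)]:
  edge (0,13)–(9,13): clear
  edge (9,13)–(10,20): clear
  edge (10,20)–(10,22): clear
  edge (10,22)–(0,23): clear
  edge (0,23)–(0,13): clear
  midpoint (16,18) outside
  → clear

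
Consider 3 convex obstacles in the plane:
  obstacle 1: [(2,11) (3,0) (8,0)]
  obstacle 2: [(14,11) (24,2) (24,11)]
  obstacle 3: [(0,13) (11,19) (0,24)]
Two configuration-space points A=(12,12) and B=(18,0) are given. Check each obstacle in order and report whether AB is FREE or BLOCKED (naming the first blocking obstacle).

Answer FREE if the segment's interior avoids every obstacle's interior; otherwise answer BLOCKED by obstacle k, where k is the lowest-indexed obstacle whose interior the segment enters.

Obstacle 1 [(2,11) (3,0) (8,0)]:
  edge (2,11)–(3,0): clear
  edge (3,0)–(8,0): clear
  edge (8,0)–(2,11): clear
  midpoint (15,6) outside
  → clear
Obstacle 2 [(14,11) (24,2) (24,11)]:
  edge (14,11)–(24,2): clear
  edge (24,2)–(24,11): clear
  edge (24,11)–(14,11): clear
  midpoint (15,6) outside
  → clear
Obstacle 3 [(0,13) (11,19) (0,24)]:
  edge (0,13)–(11,19): clear
  edge (11,19)–(0,24): clear
  edge (0,24)–(0,13): clear
  midpoint (15,6) outside
  → clear

FREE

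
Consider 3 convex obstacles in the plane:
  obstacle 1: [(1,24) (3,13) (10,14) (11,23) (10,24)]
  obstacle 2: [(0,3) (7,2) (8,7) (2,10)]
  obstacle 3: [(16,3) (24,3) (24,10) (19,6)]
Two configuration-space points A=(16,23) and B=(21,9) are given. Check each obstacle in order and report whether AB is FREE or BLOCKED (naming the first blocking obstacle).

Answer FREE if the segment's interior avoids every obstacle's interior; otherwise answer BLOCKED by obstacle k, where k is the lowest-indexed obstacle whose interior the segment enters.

FREE

Obstacle 1 [(1,24) (3,13) (10,14) (11,23) (10,24)]:
  edge (1,24)–(3,13): clear
  edge (3,13)–(10,14): clear
  edge (10,14)–(11,23): clear
  edge (11,23)–(10,24): clear
  edge (10,24)–(1,24): clear
  midpoint (37/2,16) outside
  → clear
Obstacle 2 [(0,3) (7,2) (8,7) (2,10)]:
  edge (0,3)–(7,2): clear
  edge (7,2)–(8,7): clear
  edge (8,7)–(2,10): clear
  edge (2,10)–(0,3): clear
  midpoint (37/2,16) outside
  → clear
Obstacle 3 [(16,3) (24,3) (24,10) (19,6)]:
  edge (16,3)–(24,3): clear
  edge (24,3)–(24,10): clear
  edge (24,10)–(19,6): clear
  edge (19,6)–(16,3): clear
  midpoint (37/2,16) outside
  → clear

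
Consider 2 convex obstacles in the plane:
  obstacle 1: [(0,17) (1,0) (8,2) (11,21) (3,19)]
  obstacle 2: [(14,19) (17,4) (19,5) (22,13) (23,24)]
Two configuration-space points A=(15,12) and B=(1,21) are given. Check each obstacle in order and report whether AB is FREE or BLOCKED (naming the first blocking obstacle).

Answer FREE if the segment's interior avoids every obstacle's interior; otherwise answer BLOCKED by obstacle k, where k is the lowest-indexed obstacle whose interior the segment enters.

Obstacle 1 [(0,17) (1,0) (8,2) (11,21) (3,19)]:
  edge (0,17)–(1,0): clear
  edge (1,0)–(8,2): clear
  edge (8,2)–(11,21): crosses AB
  edge (11,21)–(3,19): crosses AB
  edge (3,19)–(0,17): clear
  → BLOCKED
Obstacle 2 [(14,19) (17,4) (19,5) (22,13) (23,24)]:
  edge (14,19)–(17,4): clear
  edge (17,4)–(19,5): clear
  edge (19,5)–(22,13): clear
  edge (22,13)–(23,24): clear
  edge (23,24)–(14,19): clear
  midpoint (8,33/2) outside
  → clear

BLOCKED by obstacle 1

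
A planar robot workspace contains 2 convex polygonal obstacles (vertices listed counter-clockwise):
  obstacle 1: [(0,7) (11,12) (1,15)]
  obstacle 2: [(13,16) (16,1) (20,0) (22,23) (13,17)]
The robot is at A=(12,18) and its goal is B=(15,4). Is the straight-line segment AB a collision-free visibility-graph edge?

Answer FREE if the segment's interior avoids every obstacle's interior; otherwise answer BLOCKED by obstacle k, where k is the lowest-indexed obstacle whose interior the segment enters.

FREE

Obstacle 1 [(0,7) (11,12) (1,15)]:
  edge (0,7)–(11,12): clear
  edge (11,12)–(1,15): clear
  edge (1,15)–(0,7): clear
  midpoint (27/2,11) outside
  → clear
Obstacle 2 [(13,16) (16,1) (20,0) (22,23) (13,17)]:
  edge (13,16)–(16,1): clear
  edge (16,1)–(20,0): clear
  edge (20,0)–(22,23): clear
  edge (22,23)–(13,17): clear
  edge (13,17)–(13,16): clear
  midpoint (27/2,11) outside
  → clear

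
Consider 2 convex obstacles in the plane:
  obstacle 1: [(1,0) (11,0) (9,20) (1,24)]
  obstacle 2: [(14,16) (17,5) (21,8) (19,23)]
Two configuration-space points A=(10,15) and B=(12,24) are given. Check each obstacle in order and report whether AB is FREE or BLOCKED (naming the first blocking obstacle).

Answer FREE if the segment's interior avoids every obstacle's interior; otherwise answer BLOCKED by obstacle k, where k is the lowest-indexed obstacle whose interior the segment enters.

Obstacle 1 [(1,0) (11,0) (9,20) (1,24)]:
  edge (1,0)–(11,0): clear
  edge (11,0)–(9,20): clear
  edge (9,20)–(1,24): clear
  edge (1,24)–(1,0): clear
  midpoint (11,39/2) outside
  → clear
Obstacle 2 [(14,16) (17,5) (21,8) (19,23)]:
  edge (14,16)–(17,5): clear
  edge (17,5)–(21,8): clear
  edge (21,8)–(19,23): clear
  edge (19,23)–(14,16): clear
  midpoint (11,39/2) outside
  → clear

FREE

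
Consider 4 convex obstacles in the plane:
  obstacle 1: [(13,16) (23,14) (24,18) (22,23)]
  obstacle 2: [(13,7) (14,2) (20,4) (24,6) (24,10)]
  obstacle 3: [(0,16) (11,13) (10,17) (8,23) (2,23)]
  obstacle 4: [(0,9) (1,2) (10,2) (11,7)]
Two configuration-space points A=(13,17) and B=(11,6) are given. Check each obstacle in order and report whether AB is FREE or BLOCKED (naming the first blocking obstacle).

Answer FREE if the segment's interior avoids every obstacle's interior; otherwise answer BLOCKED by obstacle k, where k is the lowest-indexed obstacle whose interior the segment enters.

Obstacle 1 [(13,16) (23,14) (24,18) (22,23)]:
  edge (13,16)–(23,14): clear
  edge (23,14)–(24,18): clear
  edge (24,18)–(22,23): clear
  edge (22,23)–(13,16): clear
  midpoint (12,23/2) outside
  → clear
Obstacle 2 [(13,7) (14,2) (20,4) (24,6) (24,10)]:
  edge (13,7)–(14,2): clear
  edge (14,2)–(20,4): clear
  edge (20,4)–(24,6): clear
  edge (24,6)–(24,10): clear
  edge (24,10)–(13,7): clear
  midpoint (12,23/2) outside
  → clear
Obstacle 3 [(0,16) (11,13) (10,17) (8,23) (2,23)]:
  edge (0,16)–(11,13): clear
  edge (11,13)–(10,17): clear
  edge (10,17)–(8,23): clear
  edge (8,23)–(2,23): clear
  edge (2,23)–(0,16): clear
  midpoint (12,23/2) outside
  → clear
Obstacle 4 [(0,9) (1,2) (10,2) (11,7)]:
  edge (0,9)–(1,2): clear
  edge (1,2)–(10,2): clear
  edge (10,2)–(11,7): clear
  edge (11,7)–(0,9): clear
  midpoint (12,23/2) outside
  → clear

FREE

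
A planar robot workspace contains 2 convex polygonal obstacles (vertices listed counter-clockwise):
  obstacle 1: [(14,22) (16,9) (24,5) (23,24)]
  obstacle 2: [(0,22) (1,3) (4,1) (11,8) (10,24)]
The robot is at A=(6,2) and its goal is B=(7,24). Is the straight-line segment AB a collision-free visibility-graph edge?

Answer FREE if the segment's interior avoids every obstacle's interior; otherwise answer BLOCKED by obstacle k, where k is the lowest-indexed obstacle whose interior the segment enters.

BLOCKED by obstacle 2

Obstacle 1 [(14,22) (16,9) (24,5) (23,24)]:
  edge (14,22)–(16,9): clear
  edge (16,9)–(24,5): clear
  edge (24,5)–(23,24): clear
  edge (23,24)–(14,22): clear
  midpoint (13/2,13) outside
  → clear
Obstacle 2 [(0,22) (1,3) (4,1) (11,8) (10,24)]:
  edge (0,22)–(1,3): clear
  edge (1,3)–(4,1): clear
  edge (4,1)–(11,8): crosses AB
  edge (11,8)–(10,24): clear
  edge (10,24)–(0,22): crosses AB
  → BLOCKED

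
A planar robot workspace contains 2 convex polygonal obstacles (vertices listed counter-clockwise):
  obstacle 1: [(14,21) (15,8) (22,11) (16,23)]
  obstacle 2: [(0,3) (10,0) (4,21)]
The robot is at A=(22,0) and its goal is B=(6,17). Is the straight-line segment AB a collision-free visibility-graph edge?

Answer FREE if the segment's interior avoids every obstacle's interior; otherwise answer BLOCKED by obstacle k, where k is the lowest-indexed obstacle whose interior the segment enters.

Obstacle 1 [(14,21) (15,8) (22,11) (16,23)]:
  edge (14,21)–(15,8): clear
  edge (15,8)–(22,11): clear
  edge (22,11)–(16,23): clear
  edge (16,23)–(14,21): clear
  midpoint (14,17/2) outside
  → clear
Obstacle 2 [(0,3) (10,0) (4,21)]:
  edge (0,3)–(10,0): clear
  edge (10,0)–(4,21): clear
  edge (4,21)–(0,3): clear
  midpoint (14,17/2) outside
  → clear

FREE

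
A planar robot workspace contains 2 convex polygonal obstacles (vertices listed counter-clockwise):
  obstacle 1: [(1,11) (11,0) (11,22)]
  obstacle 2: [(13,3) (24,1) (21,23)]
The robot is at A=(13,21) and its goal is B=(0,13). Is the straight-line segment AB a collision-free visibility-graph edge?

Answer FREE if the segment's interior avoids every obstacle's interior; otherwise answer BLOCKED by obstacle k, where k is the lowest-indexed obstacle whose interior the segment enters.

Obstacle 1 [(1,11) (11,0) (11,22)]:
  edge (1,11)–(11,0): clear
  edge (11,0)–(11,22): crosses AB
  edge (11,22)–(1,11): crosses AB
  → BLOCKED
Obstacle 2 [(13,3) (24,1) (21,23)]:
  edge (13,3)–(24,1): clear
  edge (24,1)–(21,23): clear
  edge (21,23)–(13,3): clear
  midpoint (13/2,17) outside
  → clear

BLOCKED by obstacle 1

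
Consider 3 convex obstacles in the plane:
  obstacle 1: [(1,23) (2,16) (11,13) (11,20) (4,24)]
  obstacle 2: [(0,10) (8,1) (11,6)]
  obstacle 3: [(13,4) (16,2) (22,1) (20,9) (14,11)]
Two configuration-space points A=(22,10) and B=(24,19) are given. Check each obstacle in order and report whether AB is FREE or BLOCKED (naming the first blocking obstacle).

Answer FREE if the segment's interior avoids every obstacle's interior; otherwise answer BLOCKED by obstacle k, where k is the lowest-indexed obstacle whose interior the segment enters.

FREE

Obstacle 1 [(1,23) (2,16) (11,13) (11,20) (4,24)]:
  edge (1,23)–(2,16): clear
  edge (2,16)–(11,13): clear
  edge (11,13)–(11,20): clear
  edge (11,20)–(4,24): clear
  edge (4,24)–(1,23): clear
  midpoint (23,29/2) outside
  → clear
Obstacle 2 [(0,10) (8,1) (11,6)]:
  edge (0,10)–(8,1): clear
  edge (8,1)–(11,6): clear
  edge (11,6)–(0,10): clear
  midpoint (23,29/2) outside
  → clear
Obstacle 3 [(13,4) (16,2) (22,1) (20,9) (14,11)]:
  edge (13,4)–(16,2): clear
  edge (16,2)–(22,1): clear
  edge (22,1)–(20,9): clear
  edge (20,9)–(14,11): clear
  edge (14,11)–(13,4): clear
  midpoint (23,29/2) outside
  → clear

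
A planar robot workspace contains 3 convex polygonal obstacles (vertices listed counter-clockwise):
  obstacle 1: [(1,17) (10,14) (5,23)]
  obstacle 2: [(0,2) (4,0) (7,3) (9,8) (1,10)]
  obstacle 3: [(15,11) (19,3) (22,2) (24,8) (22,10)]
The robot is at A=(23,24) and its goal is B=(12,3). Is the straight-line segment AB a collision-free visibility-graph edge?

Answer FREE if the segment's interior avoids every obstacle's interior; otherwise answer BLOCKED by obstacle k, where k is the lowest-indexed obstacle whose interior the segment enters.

Obstacle 1 [(1,17) (10,14) (5,23)]:
  edge (1,17)–(10,14): clear
  edge (10,14)–(5,23): clear
  edge (5,23)–(1,17): clear
  midpoint (35/2,27/2) outside
  → clear
Obstacle 2 [(0,2) (4,0) (7,3) (9,8) (1,10)]:
  edge (0,2)–(4,0): clear
  edge (4,0)–(7,3): clear
  edge (7,3)–(9,8): clear
  edge (9,8)–(1,10): clear
  edge (1,10)–(0,2): clear
  midpoint (35/2,27/2) outside
  → clear
Obstacle 3 [(15,11) (19,3) (22,2) (24,8) (22,10)]:
  edge (15,11)–(19,3): crosses AB
  edge (19,3)–(22,2): clear
  edge (22,2)–(24,8): clear
  edge (24,8)–(22,10): clear
  edge (22,10)–(15,11): crosses AB
  → BLOCKED

BLOCKED by obstacle 3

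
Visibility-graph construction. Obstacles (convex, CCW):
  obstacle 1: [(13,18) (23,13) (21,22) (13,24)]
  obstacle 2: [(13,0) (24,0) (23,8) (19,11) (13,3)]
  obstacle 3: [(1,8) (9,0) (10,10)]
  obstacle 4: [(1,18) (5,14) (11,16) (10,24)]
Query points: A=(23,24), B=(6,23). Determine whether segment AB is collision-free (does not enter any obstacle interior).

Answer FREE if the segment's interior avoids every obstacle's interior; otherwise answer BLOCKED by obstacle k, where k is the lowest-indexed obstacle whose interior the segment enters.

Obstacle 1 [(13,18) (23,13) (21,22) (13,24)]:
  edge (13,18)–(23,13): clear
  edge (23,13)–(21,22): clear
  edge (21,22)–(13,24): crosses AB
  edge (13,24)–(13,18): crosses AB
  → BLOCKED
Obstacle 2 [(13,0) (24,0) (23,8) (19,11) (13,3)]:
  edge (13,0)–(24,0): clear
  edge (24,0)–(23,8): clear
  edge (23,8)–(19,11): clear
  edge (19,11)–(13,3): clear
  edge (13,3)–(13,0): clear
  midpoint (29/2,47/2) outside
  → clear
Obstacle 3 [(1,8) (9,0) (10,10)]:
  edge (1,8)–(9,0): clear
  edge (9,0)–(10,10): clear
  edge (10,10)–(1,8): clear
  midpoint (29/2,47/2) outside
  → clear
Obstacle 4 [(1,18) (5,14) (11,16) (10,24)]:
  edge (1,18)–(5,14): clear
  edge (5,14)–(11,16): clear
  edge (11,16)–(10,24): crosses AB
  edge (10,24)–(1,18): crosses AB
  → BLOCKED

BLOCKED by obstacle 1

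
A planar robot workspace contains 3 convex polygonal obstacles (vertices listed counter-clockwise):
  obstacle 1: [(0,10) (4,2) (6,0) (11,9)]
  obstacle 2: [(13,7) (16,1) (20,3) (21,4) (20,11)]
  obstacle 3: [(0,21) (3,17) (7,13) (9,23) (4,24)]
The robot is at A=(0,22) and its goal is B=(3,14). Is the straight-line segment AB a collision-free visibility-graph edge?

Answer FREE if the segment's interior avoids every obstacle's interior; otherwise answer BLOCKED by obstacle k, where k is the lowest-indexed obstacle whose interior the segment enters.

BLOCKED by obstacle 3

Obstacle 1 [(0,10) (4,2) (6,0) (11,9)]:
  edge (0,10)–(4,2): clear
  edge (4,2)–(6,0): clear
  edge (6,0)–(11,9): clear
  edge (11,9)–(0,10): clear
  midpoint (3/2,18) outside
  → clear
Obstacle 2 [(13,7) (16,1) (20,3) (21,4) (20,11)]:
  edge (13,7)–(16,1): clear
  edge (16,1)–(20,3): clear
  edge (20,3)–(21,4): clear
  edge (21,4)–(20,11): clear
  edge (20,11)–(13,7): clear
  midpoint (3/2,18) outside
  → clear
Obstacle 3 [(0,21) (3,17) (7,13) (9,23) (4,24)]:
  edge (0,21)–(3,17): crosses AB
  edge (3,17)–(7,13): clear
  edge (7,13)–(9,23): clear
  edge (9,23)–(4,24): clear
  edge (4,24)–(0,21): crosses AB
  → BLOCKED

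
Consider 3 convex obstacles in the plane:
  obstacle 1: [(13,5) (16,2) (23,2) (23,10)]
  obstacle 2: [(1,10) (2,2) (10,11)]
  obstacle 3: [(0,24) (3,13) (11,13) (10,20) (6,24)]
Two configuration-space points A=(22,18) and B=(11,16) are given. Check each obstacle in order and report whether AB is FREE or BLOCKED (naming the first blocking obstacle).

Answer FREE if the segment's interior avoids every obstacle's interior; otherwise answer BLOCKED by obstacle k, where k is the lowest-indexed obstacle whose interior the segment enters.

Obstacle 1 [(13,5) (16,2) (23,2) (23,10)]:
  edge (13,5)–(16,2): clear
  edge (16,2)–(23,2): clear
  edge (23,2)–(23,10): clear
  edge (23,10)–(13,5): clear
  midpoint (33/2,17) outside
  → clear
Obstacle 2 [(1,10) (2,2) (10,11)]:
  edge (1,10)–(2,2): clear
  edge (2,2)–(10,11): clear
  edge (10,11)–(1,10): clear
  midpoint (33/2,17) outside
  → clear
Obstacle 3 [(0,24) (3,13) (11,13) (10,20) (6,24)]:
  edge (0,24)–(3,13): clear
  edge (3,13)–(11,13): clear
  edge (11,13)–(10,20): clear
  edge (10,20)–(6,24): clear
  edge (6,24)–(0,24): clear
  midpoint (33/2,17) outside
  → clear

FREE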